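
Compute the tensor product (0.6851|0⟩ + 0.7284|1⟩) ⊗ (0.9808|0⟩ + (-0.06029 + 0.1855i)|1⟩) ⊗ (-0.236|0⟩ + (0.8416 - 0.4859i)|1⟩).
-0.1586|000⟩ + (0.5655 - 0.3265i)|001⟩ + (0.009748 - 0.02999i)|010⟩ + (0.02699 + 0.127i)|011⟩ - 0.1686|100⟩ + (0.6013 - 0.3471i)|101⟩ + (0.01036 - 0.03189i)|110⟩ + (0.02869 + 0.1351i)|111⟩

amp(|b₁b₂…⟩) = product of the factor amplitudes for bits b₁, b₂, …; only kets whose every factor amplitude is nonzero survive.
|000⟩: (0.6851)(0.9808)(-0.236) = -0.1586
|001⟩: (0.6851)(0.9808)(0.8416 - 0.4859i) = (0.5655 - 0.3265i)
|010⟩: (0.6851)(-0.06029 + 0.1855i)(-0.236) = (0.009748 - 0.02999i)
|011⟩: (0.6851)(-0.06029 + 0.1855i)(0.8416 - 0.4859i) = (0.02699 + 0.127i)
|100⟩: (0.7284)(0.9808)(-0.236) = -0.1686
|101⟩: (0.7284)(0.9808)(0.8416 - 0.4859i) = (0.6013 - 0.3471i)
|110⟩: (0.7284)(-0.06029 + 0.1855i)(-0.236) = (0.01036 - 0.03189i)
|111⟩: (0.7284)(-0.06029 + 0.1855i)(0.8416 - 0.4859i) = (0.02869 + 0.1351i)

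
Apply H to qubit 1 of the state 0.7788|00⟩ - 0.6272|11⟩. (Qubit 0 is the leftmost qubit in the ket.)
0.5507|00⟩ + 0.5507|01⟩ - 0.4435|10⟩ + 0.4435|11⟩

H on qubit 1 mixes each pair of kets that differ only in qubit 1: amplitudes (a, b) of (|…0…⟩, |…1…⟩) become ((a + b)/√2, (a − b)/√2). Kets absent from the input have amplitude 0.
(|00⟩, |01⟩): (a, b) = (0.7788, 0) → (0.5507, 0.5507)
(|10⟩, |11⟩): (a, b) = (0, -0.6272) → (-0.4435, 0.4435)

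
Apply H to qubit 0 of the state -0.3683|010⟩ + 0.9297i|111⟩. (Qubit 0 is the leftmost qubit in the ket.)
-0.2604|010⟩ + 0.6574i|011⟩ - 0.2604|110⟩ - 0.6574i|111⟩

H on qubit 0 mixes each pair of kets that differ only in qubit 0: amplitudes (a, b) of (|…0…⟩, |…1…⟩) become ((a + b)/√2, (a − b)/√2). Kets absent from the input have amplitude 0.
(|010⟩, |110⟩): (a, b) = (-0.3683, 0) → (-0.2604, -0.2604)
(|011⟩, |111⟩): (a, b) = (0, 0.9297i) → (0.6574i, -0.6574i)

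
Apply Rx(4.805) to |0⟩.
-0.7391|0⟩ - 0.6736i|1⟩

Rx(4.805) = [[cos(θ/2), −i·sin(θ/2)], [−i·sin(θ/2), cos(θ/2)]]; θ = 4.805, cos(θ/2) ≈ -0.73908, sin(θ/2) ≈ 0.673618.
With a = amp(|0⟩) = 1 and b = amp(|1⟩) = 0:
new amp(|0⟩) = (-0.73908)·a + (-0.673618i)·b = -0.7391
new amp(|1⟩) = (-0.673618i)·a + (-0.73908)·b = -0.6736i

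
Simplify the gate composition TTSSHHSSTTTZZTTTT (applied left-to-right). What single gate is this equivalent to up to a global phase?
T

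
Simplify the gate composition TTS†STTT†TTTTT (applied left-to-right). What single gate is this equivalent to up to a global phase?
I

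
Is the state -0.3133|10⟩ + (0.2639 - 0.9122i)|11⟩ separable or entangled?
Separable

Writing the state as a|00⟩ + b|01⟩ + c|10⟩ + d|11⟩, it is a product state iff ad − bc = 0.
Here (a, b, c, d) = (0, 0, -0.3133, (0.2639 - 0.9122i)): ad − bc = (0)(0.2639 - 0.9122i) − (0)(-0.3133) = 0, so the state is separable.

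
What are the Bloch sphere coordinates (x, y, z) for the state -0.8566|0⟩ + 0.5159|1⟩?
(-0.8838, 0, 0.4676)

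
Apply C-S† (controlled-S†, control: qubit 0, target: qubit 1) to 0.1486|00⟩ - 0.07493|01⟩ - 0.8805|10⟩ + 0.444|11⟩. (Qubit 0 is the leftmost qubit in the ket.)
0.1486|00⟩ - 0.07493|01⟩ - 0.8805|10⟩ - 0.444i|11⟩

C-S† leaves the control-|0⟩ kets |00⟩, |01⟩ unchanged and applies S† to qubit 1 on the control-|1⟩ pair (|10⟩, |11⟩).
S† = [[1, 0], [0, -i]].
With a = amp(|10⟩) = -0.8805 and b = amp(|11⟩) = 0.444:
new amp(|10⟩) = (1)·a = -0.8805
new amp(|11⟩) = (-i)·b = -0.444i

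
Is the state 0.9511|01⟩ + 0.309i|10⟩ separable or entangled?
Entangled

Writing the state as a|00⟩ + b|01⟩ + c|10⟩ + d|11⟩, it is a product state iff ad − bc = 0.
Here (a, b, c, d) = (0, 0.9511, 0.309i, 0): ad − bc = (0)(0) − (0.9511)(0.309i) = -0.2939i ≠ 0, so the state is entangled.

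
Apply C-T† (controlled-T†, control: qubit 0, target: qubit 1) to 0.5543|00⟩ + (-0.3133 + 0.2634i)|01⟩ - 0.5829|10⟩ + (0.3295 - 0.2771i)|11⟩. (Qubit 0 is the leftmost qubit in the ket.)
0.5543|00⟩ + (-0.3133 + 0.2634i)|01⟩ - 0.5829|10⟩ + (0.03705 - 0.4289i)|11⟩

C-T† leaves the control-|0⟩ kets |00⟩, |01⟩ unchanged and applies T† to qubit 1 on the control-|1⟩ pair (|10⟩, |11⟩).
T† = [[1, 0], [0, (1/√2 - (1/√2)i)]].
With a = amp(|10⟩) = -0.5829 and b = amp(|11⟩) = (0.3295 - 0.2771i):
new amp(|10⟩) = (1)·a = -0.5829
new amp(|11⟩) = (1/√2 - (1/√2)i)·b = (0.03705 - 0.4289i)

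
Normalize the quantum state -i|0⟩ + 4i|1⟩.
-0.2425i|0⟩ + 0.9701i|1⟩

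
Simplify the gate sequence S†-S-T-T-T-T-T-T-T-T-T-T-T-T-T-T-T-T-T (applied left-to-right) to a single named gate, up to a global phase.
T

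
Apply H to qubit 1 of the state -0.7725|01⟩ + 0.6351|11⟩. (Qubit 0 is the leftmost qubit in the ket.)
-0.5462|00⟩ + 0.5462|01⟩ + 0.4491|10⟩ - 0.4491|11⟩

H on qubit 1 mixes each pair of kets that differ only in qubit 1: amplitudes (a, b) of (|…0…⟩, |…1…⟩) become ((a + b)/√2, (a − b)/√2). Kets absent from the input have amplitude 0.
(|00⟩, |01⟩): (a, b) = (0, -0.7725) → (-0.5462, 0.5462)
(|10⟩, |11⟩): (a, b) = (0, 0.6351) → (0.4491, -0.4491)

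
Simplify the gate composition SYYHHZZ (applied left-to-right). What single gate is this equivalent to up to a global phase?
S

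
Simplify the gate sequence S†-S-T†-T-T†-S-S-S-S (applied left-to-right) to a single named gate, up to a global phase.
T†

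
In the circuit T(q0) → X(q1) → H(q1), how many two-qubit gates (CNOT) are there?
0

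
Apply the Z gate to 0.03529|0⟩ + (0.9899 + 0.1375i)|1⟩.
0.03529|0⟩ + (-0.9899 - 0.1375i)|1⟩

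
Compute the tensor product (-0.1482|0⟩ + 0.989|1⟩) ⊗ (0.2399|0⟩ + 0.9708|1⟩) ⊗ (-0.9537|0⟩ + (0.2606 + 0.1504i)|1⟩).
0.03391|000⟩ + (-0.009265 - 0.005347i)|001⟩ + 0.1372|010⟩ + (-0.03749 - 0.02164i)|011⟩ - 0.2263|100⟩ + (0.06183 + 0.03568i)|101⟩ - 0.9157|110⟩ + (0.2502 + 0.1444i)|111⟩

amp(|b₁b₂…⟩) = product of the factor amplitudes for bits b₁, b₂, …; only kets whose every factor amplitude is nonzero survive.
|000⟩: (-0.1482)(0.2399)(-0.9537) = 0.03391
|001⟩: (-0.1482)(0.2399)(0.2606 + 0.1504i) = (-0.009265 - 0.005347i)
|010⟩: (-0.1482)(0.9708)(-0.9537) = 0.1372
|011⟩: (-0.1482)(0.9708)(0.2606 + 0.1504i) = (-0.03749 - 0.02164i)
|100⟩: (0.989)(0.2399)(-0.9537) = -0.2263
|101⟩: (0.989)(0.2399)(0.2606 + 0.1504i) = (0.06183 + 0.03568i)
|110⟩: (0.989)(0.9708)(-0.9537) = -0.9157
|111⟩: (0.989)(0.9708)(0.2606 + 0.1504i) = (0.2502 + 0.1444i)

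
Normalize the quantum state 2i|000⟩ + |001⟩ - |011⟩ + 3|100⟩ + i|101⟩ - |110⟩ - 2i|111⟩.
0.4364i|000⟩ + 0.2182|001⟩ - 0.2182|011⟩ + 0.6547|100⟩ + 0.2182i|101⟩ - 0.2182|110⟩ - 0.4364i|111⟩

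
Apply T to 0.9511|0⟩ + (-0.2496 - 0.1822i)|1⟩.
0.9511|0⟩ + (-0.04766 - 0.3053i)|1⟩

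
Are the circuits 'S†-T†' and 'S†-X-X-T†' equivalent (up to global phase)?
Yes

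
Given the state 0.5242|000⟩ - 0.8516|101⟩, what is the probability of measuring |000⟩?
0.2748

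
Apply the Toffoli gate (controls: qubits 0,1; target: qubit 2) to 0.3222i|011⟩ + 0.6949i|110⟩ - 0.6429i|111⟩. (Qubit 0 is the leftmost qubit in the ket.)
0.3222i|011⟩ - 0.6429i|110⟩ + 0.6949i|111⟩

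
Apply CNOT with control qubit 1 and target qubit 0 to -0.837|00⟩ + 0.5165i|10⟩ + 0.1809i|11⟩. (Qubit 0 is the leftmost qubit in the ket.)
-0.837|00⟩ + 0.1809i|01⟩ + 0.5165i|10⟩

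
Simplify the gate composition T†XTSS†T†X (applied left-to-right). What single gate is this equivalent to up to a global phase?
T†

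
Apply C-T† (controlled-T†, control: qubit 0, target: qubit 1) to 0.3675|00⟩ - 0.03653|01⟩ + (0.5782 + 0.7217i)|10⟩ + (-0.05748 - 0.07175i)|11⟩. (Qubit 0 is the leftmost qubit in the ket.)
0.3675|00⟩ - 0.03653|01⟩ + (0.5782 + 0.7217i)|10⟩ + (-0.09138 - 0.01009i)|11⟩

C-T† leaves the control-|0⟩ kets |00⟩, |01⟩ unchanged and applies T† to qubit 1 on the control-|1⟩ pair (|10⟩, |11⟩).
T† = [[1, 0], [0, (1/√2 - (1/√2)i)]].
With a = amp(|10⟩) = (0.5782 + 0.7217i) and b = amp(|11⟩) = (-0.05748 - 0.07175i):
new amp(|10⟩) = (1)·a = (0.5782 + 0.7217i)
new amp(|11⟩) = (1/√2 - (1/√2)i)·b = (-0.09138 - 0.01009i)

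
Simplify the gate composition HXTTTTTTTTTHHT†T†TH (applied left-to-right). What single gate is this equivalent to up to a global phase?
Z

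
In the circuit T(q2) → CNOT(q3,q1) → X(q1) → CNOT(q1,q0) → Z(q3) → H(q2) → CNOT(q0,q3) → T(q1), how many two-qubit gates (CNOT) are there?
3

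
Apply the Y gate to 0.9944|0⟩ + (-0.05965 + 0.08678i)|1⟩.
(0.08678 + 0.05965i)|0⟩ + 0.9944i|1⟩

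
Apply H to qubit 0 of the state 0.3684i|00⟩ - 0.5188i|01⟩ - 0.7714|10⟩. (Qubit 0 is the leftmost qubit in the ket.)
(-0.5455 + 0.2605i)|00⟩ - 0.3668i|01⟩ + (0.5455 + 0.2605i)|10⟩ - 0.3668i|11⟩

H on qubit 0 mixes each pair of kets that differ only in qubit 0: amplitudes (a, b) of (|…0…⟩, |…1…⟩) become ((a + b)/√2, (a − b)/√2). Kets absent from the input have amplitude 0.
(|00⟩, |10⟩): (a, b) = (0.3684i, -0.7714) → ((-0.5455 + 0.2605i), (0.5455 + 0.2605i))
(|01⟩, |11⟩): (a, b) = (-0.5188i, 0) → (-0.3668i, -0.3668i)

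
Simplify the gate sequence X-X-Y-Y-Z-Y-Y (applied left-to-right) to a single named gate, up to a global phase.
Z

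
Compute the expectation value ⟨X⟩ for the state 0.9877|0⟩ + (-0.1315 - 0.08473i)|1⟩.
-0.2598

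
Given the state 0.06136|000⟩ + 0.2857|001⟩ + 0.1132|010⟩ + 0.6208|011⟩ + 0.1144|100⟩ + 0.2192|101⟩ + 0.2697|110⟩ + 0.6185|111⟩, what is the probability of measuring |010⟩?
0.01281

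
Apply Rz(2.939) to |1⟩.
(0.1011 + 0.9949i)|1⟩

Rz(2.939) = [[e^(−iθ/2), 0], [0, e^(iθ/2)]] with e^(±iθ/2) = cos(θ/2) ± i·sin(θ/2); θ = 2.939, cos(θ/2) ≈ 0.101123, sin(θ/2) ≈ 0.994874.
With a = amp(|0⟩) = 0 and b = amp(|1⟩) = 1:
new amp(|0⟩) = (0.101123 - 0.994874i)·a = 0
new amp(|1⟩) = (0.101123 + 0.994874i)·b = (0.1011 + 0.9949i)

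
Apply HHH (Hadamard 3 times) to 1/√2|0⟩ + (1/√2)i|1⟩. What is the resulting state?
(1/2 + (1/2)i)|0⟩ + (1/2 - (1/2)i)|1⟩

H² = I, so H^3 = H: a single Hadamard. With (a, b) = (1/√2, (1/√2)i), H gives ((a + b)/√2, (a − b)/√2) = ((1/2 + (1/2)i), (1/2 - (1/2)i)).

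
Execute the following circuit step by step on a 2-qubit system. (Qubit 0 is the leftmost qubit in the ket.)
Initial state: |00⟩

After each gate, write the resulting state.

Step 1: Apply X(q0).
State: |10⟩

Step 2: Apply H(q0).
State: 1/√2|00⟩ - 1/√2|10⟩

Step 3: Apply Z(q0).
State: 1/√2|00⟩ + 1/√2|10⟩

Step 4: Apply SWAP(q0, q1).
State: 1/√2|00⟩ + 1/√2|01⟩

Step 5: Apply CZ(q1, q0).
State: 1/√2|00⟩ + 1/√2|01⟩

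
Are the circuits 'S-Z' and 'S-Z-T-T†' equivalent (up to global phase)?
Yes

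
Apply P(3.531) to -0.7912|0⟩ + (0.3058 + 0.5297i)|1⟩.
-0.7912|0⟩ + (-0.08181 - 0.6061i)|1⟩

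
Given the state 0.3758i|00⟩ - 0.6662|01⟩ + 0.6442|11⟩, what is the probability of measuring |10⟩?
0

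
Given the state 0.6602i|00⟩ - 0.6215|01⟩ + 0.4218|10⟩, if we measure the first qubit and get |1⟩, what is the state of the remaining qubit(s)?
|0⟩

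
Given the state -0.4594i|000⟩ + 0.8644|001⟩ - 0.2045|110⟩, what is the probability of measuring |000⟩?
0.211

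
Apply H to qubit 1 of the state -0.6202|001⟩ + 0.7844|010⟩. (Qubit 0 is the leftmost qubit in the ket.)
0.5547|000⟩ - 0.4385|001⟩ - 0.5547|010⟩ - 0.4385|011⟩

H on qubit 1 mixes each pair of kets that differ only in qubit 1: amplitudes (a, b) of (|…0…⟩, |…1…⟩) become ((a + b)/√2, (a − b)/√2). Kets absent from the input have amplitude 0.
(|000⟩, |010⟩): (a, b) = (0, 0.7844) → (0.5547, -0.5547)
(|001⟩, |011⟩): (a, b) = (-0.6202, 0) → (-0.4385, -0.4385)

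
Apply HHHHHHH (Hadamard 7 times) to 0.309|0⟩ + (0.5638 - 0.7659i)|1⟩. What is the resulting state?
(0.6172 - 0.5416i)|0⟩ + (-0.1802 + 0.5416i)|1⟩

H² = I, so H^7 = H: a single Hadamard. With (a, b) = (0.309, (0.5638 - 0.7659i)), H gives ((a + b)/√2, (a − b)/√2) = ((0.6172 - 0.5416i), (-0.1802 + 0.5416i)).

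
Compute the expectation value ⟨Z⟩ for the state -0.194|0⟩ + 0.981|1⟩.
-0.9247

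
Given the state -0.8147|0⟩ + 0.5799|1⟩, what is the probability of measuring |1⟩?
0.3363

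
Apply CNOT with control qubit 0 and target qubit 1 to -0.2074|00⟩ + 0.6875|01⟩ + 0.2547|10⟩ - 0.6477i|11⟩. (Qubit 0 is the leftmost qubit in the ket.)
-0.2074|00⟩ + 0.6875|01⟩ - 0.6477i|10⟩ + 0.2547|11⟩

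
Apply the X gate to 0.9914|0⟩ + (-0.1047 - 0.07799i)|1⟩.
(-0.1047 - 0.07799i)|0⟩ + 0.9914|1⟩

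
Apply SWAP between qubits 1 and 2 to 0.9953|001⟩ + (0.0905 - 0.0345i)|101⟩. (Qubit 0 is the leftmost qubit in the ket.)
0.9953|010⟩ + (0.0905 - 0.0345i)|110⟩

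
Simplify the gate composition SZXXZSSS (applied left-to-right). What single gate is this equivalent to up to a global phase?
I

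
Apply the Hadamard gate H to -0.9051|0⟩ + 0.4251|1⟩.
-0.3394|0⟩ - 0.9406|1⟩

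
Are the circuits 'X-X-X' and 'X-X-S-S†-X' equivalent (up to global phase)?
Yes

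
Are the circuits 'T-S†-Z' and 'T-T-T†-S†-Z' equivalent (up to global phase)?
Yes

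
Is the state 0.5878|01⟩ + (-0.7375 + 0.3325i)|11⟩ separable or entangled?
Separable

Writing the state as a|00⟩ + b|01⟩ + c|10⟩ + d|11⟩, it is a product state iff ad − bc = 0.
Here (a, b, c, d) = (0, 0.5878, 0, (-0.7375 + 0.3325i)): ad − bc = (0)(-0.7375 + 0.3325i) − (0.5878)(0) = 0, so the state is separable.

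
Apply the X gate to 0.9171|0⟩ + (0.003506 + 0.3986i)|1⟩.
(0.003506 + 0.3986i)|0⟩ + 0.9171|1⟩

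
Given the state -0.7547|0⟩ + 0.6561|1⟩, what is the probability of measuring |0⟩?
0.5696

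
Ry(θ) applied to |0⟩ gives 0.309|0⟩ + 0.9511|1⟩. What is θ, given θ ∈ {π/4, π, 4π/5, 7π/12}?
4π/5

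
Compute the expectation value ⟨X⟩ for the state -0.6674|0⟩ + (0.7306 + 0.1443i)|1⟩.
-0.9752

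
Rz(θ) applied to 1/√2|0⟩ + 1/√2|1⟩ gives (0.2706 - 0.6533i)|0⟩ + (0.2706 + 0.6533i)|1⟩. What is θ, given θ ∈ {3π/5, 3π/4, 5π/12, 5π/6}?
3π/4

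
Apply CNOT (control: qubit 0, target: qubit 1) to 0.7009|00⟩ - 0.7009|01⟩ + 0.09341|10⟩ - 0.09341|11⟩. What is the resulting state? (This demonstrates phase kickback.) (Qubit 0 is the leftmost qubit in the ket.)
0.7009|00⟩ - 0.7009|01⟩ - 0.09341|10⟩ + 0.09341|11⟩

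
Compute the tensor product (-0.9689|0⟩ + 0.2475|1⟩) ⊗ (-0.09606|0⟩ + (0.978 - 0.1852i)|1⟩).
0.09307|00⟩ + (-0.9476 + 0.1794i)|01⟩ - 0.02377|10⟩ + (0.2421 - 0.04584i)|11⟩

amp(|b₁b₂…⟩) = product of the factor amplitudes for bits b₁, b₂, …; only kets whose every factor amplitude is nonzero survive.
|00⟩: (-0.9689)(-0.09606) = 0.09307
|01⟩: (-0.9689)(0.978 - 0.1852i) = (-0.9476 + 0.1794i)
|10⟩: (0.2475)(-0.09606) = -0.02377
|11⟩: (0.2475)(0.978 - 0.1852i) = (0.2421 - 0.04584i)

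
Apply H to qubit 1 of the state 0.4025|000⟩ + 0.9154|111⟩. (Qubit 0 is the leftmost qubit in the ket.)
0.2846|000⟩ + 0.2846|010⟩ + 0.6473|101⟩ - 0.6473|111⟩

H on qubit 1 mixes each pair of kets that differ only in qubit 1: amplitudes (a, b) of (|…0…⟩, |…1…⟩) become ((a + b)/√2, (a − b)/√2). Kets absent from the input have amplitude 0.
(|000⟩, |010⟩): (a, b) = (0.4025, 0) → (0.2846, 0.2846)
(|101⟩, |111⟩): (a, b) = (0, 0.9154) → (0.6473, -0.6473)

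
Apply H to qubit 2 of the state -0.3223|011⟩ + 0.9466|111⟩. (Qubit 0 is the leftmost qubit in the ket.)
-0.2279|010⟩ + 0.2279|011⟩ + 0.6693|110⟩ - 0.6693|111⟩

H on qubit 2 mixes each pair of kets that differ only in qubit 2: amplitudes (a, b) of (|…0…⟩, |…1…⟩) become ((a + b)/√2, (a − b)/√2). Kets absent from the input have amplitude 0.
(|010⟩, |011⟩): (a, b) = (0, -0.3223) → (-0.2279, 0.2279)
(|110⟩, |111⟩): (a, b) = (0, 0.9466) → (0.6693, -0.6693)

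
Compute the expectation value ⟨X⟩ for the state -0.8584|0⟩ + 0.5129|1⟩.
-0.8805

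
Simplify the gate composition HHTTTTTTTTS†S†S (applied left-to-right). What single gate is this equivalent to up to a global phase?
S†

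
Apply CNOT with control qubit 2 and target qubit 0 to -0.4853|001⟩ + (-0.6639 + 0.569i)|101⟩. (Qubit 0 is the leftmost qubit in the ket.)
(-0.6639 + 0.569i)|001⟩ - 0.4853|101⟩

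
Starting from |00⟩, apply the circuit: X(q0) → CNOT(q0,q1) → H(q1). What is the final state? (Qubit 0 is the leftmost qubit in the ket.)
1/√2|10⟩ - 1/√2|11⟩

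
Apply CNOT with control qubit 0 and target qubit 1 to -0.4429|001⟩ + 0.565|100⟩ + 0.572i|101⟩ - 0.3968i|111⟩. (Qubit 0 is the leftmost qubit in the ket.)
-0.4429|001⟩ - 0.3968i|101⟩ + 0.565|110⟩ + 0.572i|111⟩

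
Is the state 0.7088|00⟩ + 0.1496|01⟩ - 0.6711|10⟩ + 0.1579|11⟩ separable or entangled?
Entangled

Writing the state as a|00⟩ + b|01⟩ + c|10⟩ + d|11⟩, it is a product state iff ad − bc = 0.
Here (a, b, c, d) = (0.7088, 0.1496, -0.6711, 0.1579): ad − bc = (0.7088)(0.1579) − (0.1496)(-0.6711) = 0.2123 ≠ 0, so the state is entangled.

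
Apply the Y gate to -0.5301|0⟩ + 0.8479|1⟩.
-0.8479i|0⟩ - 0.5301i|1⟩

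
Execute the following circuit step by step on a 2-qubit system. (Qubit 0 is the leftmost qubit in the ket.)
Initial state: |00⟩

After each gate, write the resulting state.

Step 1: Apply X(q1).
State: |01⟩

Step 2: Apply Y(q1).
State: -i|00⟩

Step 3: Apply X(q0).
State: -i|10⟩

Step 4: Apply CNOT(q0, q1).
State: -i|11⟩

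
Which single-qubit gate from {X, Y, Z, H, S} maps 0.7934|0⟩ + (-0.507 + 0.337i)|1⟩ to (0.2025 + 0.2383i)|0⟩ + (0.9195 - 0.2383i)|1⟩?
H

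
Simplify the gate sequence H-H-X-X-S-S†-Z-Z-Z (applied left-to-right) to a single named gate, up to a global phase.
Z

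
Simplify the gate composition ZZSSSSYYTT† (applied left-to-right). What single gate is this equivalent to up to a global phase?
I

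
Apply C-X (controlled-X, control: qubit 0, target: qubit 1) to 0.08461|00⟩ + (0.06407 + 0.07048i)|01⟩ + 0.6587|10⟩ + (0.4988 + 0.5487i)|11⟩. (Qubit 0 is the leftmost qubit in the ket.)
0.08461|00⟩ + (0.06407 + 0.07048i)|01⟩ + (0.4988 + 0.5487i)|10⟩ + 0.6587|11⟩

C-X leaves the control-|0⟩ kets |00⟩, |01⟩ unchanged and applies X to qubit 1 on the control-|1⟩ pair (|10⟩, |11⟩).
X = [[0, 1], [1, 0]].
With a = amp(|10⟩) = 0.6587 and b = amp(|11⟩) = (0.4988 + 0.5487i):
new amp(|10⟩) = (1)·b = (0.4988 + 0.5487i)
new amp(|11⟩) = (1)·a = 0.6587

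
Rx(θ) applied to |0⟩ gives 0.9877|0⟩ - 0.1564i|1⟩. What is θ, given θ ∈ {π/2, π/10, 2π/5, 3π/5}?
π/10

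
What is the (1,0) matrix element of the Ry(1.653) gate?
0.7356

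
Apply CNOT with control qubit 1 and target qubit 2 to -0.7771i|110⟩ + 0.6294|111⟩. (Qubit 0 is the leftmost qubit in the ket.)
0.6294|110⟩ - 0.7771i|111⟩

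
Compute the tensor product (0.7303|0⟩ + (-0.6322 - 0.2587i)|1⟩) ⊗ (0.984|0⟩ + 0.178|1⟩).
0.7186|00⟩ + 0.13|01⟩ + (-0.6221 - 0.2546i)|10⟩ + (-0.1125 - 0.04605i)|11⟩

amp(|b₁b₂…⟩) = product of the factor amplitudes for bits b₁, b₂, …; only kets whose every factor amplitude is nonzero survive.
|00⟩: (0.7303)(0.984) = 0.7186
|01⟩: (0.7303)(0.178) = 0.13
|10⟩: (-0.6322 - 0.2587i)(0.984) = (-0.6221 - 0.2546i)
|11⟩: (-0.6322 - 0.2587i)(0.178) = (-0.1125 - 0.04605i)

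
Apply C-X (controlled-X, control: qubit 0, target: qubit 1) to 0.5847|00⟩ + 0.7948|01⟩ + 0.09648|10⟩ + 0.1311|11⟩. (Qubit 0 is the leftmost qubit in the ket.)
0.5847|00⟩ + 0.7948|01⟩ + 0.1311|10⟩ + 0.09648|11⟩

C-X leaves the control-|0⟩ kets |00⟩, |01⟩ unchanged and applies X to qubit 1 on the control-|1⟩ pair (|10⟩, |11⟩).
X = [[0, 1], [1, 0]].
With a = amp(|10⟩) = 0.09648 and b = amp(|11⟩) = 0.1311:
new amp(|10⟩) = (1)·b = 0.1311
new amp(|11⟩) = (1)·a = 0.09648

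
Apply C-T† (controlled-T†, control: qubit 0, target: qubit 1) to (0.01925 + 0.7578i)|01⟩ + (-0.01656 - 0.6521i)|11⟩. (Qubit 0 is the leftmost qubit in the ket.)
(0.01925 + 0.7578i)|01⟩ + (-0.4728 - 0.4494i)|11⟩

C-T† leaves the control-|0⟩ kets |00⟩, |01⟩ unchanged and applies T† to qubit 1 on the control-|1⟩ pair (|10⟩, |11⟩).
T† = [[1, 0], [0, (1/√2 - (1/√2)i)]].
With a = amp(|10⟩) = 0 and b = amp(|11⟩) = (-0.01656 - 0.6521i):
new amp(|10⟩) = (1)·a = 0
new amp(|11⟩) = (1/√2 - (1/√2)i)·b = (-0.4728 - 0.4494i)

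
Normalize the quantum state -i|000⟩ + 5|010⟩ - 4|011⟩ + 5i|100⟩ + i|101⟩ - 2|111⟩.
-0.1179i|000⟩ + 0.5893|010⟩ - 0.4714|011⟩ + 0.5893i|100⟩ + 0.1179i|101⟩ - 0.2357|111⟩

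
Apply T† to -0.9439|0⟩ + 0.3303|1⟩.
-0.9439|0⟩ + (0.2336 - 0.2336i)|1⟩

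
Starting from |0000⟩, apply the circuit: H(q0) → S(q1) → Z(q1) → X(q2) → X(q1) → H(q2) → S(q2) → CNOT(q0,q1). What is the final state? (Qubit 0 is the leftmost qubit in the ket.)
1/2|0100⟩ - (1/2)i|0110⟩ + 1/2|1000⟩ - (1/2)i|1010⟩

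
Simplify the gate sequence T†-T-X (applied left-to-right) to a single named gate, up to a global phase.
X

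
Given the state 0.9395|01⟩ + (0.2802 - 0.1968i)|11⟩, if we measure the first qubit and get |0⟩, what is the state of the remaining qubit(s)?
|1⟩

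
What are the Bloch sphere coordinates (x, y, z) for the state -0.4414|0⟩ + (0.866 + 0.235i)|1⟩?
(-0.7645, -0.2075, -0.6103)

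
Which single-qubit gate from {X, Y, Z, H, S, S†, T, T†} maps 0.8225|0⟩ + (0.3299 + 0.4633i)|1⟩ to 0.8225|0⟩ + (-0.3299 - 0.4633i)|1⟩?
Z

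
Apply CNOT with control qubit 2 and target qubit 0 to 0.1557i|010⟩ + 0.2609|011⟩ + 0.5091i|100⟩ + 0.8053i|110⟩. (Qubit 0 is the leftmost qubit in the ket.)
0.1557i|010⟩ + 0.5091i|100⟩ + 0.8053i|110⟩ + 0.2609|111⟩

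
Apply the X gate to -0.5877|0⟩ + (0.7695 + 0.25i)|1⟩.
(0.7695 + 0.25i)|0⟩ - 0.5877|1⟩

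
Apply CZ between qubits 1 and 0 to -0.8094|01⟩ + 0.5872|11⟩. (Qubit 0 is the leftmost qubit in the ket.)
-0.8094|01⟩ - 0.5872|11⟩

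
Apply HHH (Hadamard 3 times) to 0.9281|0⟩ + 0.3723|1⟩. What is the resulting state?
0.9195|0⟩ + 0.393|1⟩

H² = I, so H^3 = H: a single Hadamard. With (a, b) = (0.9281, 0.3723), H gives ((a + b)/√2, (a − b)/√2) = (0.9195, 0.393).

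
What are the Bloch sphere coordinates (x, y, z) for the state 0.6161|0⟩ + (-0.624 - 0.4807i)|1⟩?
(-0.7689, -0.5923, -0.2409)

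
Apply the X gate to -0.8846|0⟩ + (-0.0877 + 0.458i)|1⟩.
(-0.0877 + 0.458i)|0⟩ - 0.8846|1⟩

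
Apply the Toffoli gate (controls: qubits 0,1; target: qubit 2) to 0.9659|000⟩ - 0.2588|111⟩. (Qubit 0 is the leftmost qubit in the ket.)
0.9659|000⟩ - 0.2588|110⟩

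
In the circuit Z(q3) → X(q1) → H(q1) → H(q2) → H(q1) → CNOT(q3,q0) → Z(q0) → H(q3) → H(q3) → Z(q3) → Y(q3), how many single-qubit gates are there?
10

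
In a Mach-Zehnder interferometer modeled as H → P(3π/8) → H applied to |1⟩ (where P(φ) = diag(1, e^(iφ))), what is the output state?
(0.3087 - 0.4619i)|0⟩ + (0.6913 + 0.4619i)|1⟩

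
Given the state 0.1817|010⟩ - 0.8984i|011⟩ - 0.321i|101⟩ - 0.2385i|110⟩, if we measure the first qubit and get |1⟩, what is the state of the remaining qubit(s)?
-0.8027i|01⟩ - 0.5964i|10⟩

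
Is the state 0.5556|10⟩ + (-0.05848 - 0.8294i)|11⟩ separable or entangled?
Separable

Writing the state as a|00⟩ + b|01⟩ + c|10⟩ + d|11⟩, it is a product state iff ad − bc = 0.
Here (a, b, c, d) = (0, 0, 0.5556, (-0.05848 - 0.8294i)): ad − bc = (0)(-0.05848 - 0.8294i) − (0)(0.5556) = 0, so the state is separable.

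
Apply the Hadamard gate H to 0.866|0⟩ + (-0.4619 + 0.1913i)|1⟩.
(0.2857 + 0.1353i)|0⟩ + (0.939 - 0.1353i)|1⟩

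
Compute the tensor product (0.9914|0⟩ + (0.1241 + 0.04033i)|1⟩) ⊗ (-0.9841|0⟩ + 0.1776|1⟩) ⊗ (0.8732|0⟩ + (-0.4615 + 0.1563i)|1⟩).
-0.8519|000⟩ + (0.4503 - 0.1525i)|001⟩ + 0.1537|010⟩ + (-0.08126 + 0.02752i)|011⟩ + (-0.1066 - 0.03466i)|100⟩ + (0.06256 - 0.0007721i)|101⟩ + (0.01925 + 0.006254i)|110⟩ + (-0.01129 + 0.0001393i)|111⟩

amp(|b₁b₂…⟩) = product of the factor amplitudes for bits b₁, b₂, …; only kets whose every factor amplitude is nonzero survive.
|000⟩: (0.9914)(-0.9841)(0.8732) = -0.8519
|001⟩: (0.9914)(-0.9841)(-0.4615 + 0.1563i) = (0.4503 - 0.1525i)
|010⟩: (0.9914)(0.1776)(0.8732) = 0.1537
|011⟩: (0.9914)(0.1776)(-0.4615 + 0.1563i) = (-0.08126 + 0.02752i)
|100⟩: (0.1241 + 0.04033i)(-0.9841)(0.8732) = (-0.1066 - 0.03466i)
|101⟩: (0.1241 + 0.04033i)(-0.9841)(-0.4615 + 0.1563i) = (0.06256 - 0.0007721i)
|110⟩: (0.1241 + 0.04033i)(0.1776)(0.8732) = (0.01925 + 0.006254i)
|111⟩: (0.1241 + 0.04033i)(0.1776)(-0.4615 + 0.1563i) = (-0.01129 + 0.0001393i)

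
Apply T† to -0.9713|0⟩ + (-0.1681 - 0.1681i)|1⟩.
-0.9713|0⟩ - 0.2377|1⟩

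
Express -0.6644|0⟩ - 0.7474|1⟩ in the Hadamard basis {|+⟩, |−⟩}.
-0.9983|+⟩ + 0.05869|−⟩

With |ψ⟩ = α|0⟩ + β|1⟩, the Hadamard-basis coefficients are ⟨+|ψ⟩ = (α + β)/√2 and ⟨−|ψ⟩ = (α − β)/√2.
Here α = -0.6644, β = -0.7474: (α + β)/√2 = -0.9983, (α − β)/√2 = 0.05869.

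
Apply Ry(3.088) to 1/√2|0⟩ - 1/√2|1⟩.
0.7258|0⟩ + 0.6879|1⟩

Ry(3.088) = [[cos(θ/2), −sin(θ/2)], [sin(θ/2), cos(θ/2)]]; θ = 3.088, cos(θ/2) ≈ 0.0267931, sin(θ/2) ≈ 0.999641.
With a = amp(|0⟩) = 1/√2 and b = amp(|1⟩) = -1/√2:
new amp(|0⟩) = (0.0267931)·a + (-0.999641)·b = 0.7258
new amp(|1⟩) = (0.999641)·a + (0.0267931)·b = 0.6879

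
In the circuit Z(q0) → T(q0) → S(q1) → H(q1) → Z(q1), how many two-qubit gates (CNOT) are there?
0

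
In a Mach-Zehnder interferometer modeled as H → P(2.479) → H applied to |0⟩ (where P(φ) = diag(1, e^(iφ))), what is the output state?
(0.1058 + 0.3076i)|0⟩ + (0.8942 - 0.3076i)|1⟩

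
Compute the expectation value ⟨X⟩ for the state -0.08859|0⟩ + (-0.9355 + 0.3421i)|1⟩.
0.1658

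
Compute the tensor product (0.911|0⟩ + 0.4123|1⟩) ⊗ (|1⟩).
0.911|01⟩ + 0.4123|11⟩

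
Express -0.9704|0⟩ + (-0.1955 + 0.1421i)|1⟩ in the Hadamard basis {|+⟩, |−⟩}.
(-0.8244 + 0.1005i)|+⟩ + (-0.5479 - 0.1005i)|−⟩

With |ψ⟩ = α|0⟩ + β|1⟩, the Hadamard-basis coefficients are ⟨+|ψ⟩ = (α + β)/√2 and ⟨−|ψ⟩ = (α − β)/√2.
Here α = -0.9704, β = (-0.1955 + 0.1421i): (α + β)/√2 = (-0.8244 + 0.1005i), (α − β)/√2 = (-0.5479 - 0.1005i).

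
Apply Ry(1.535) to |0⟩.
0.7196|0⟩ + 0.6943|1⟩

Ry(1.535) = [[cos(θ/2), −sin(θ/2)], [sin(θ/2), cos(θ/2)]]; θ = 1.535, cos(θ/2) ≈ 0.719649, sin(θ/2) ≈ 0.694338.
With a = amp(|0⟩) = 1 and b = amp(|1⟩) = 0:
new amp(|0⟩) = (0.719649)·a + (-0.694338)·b = 0.7196
new amp(|1⟩) = (0.694338)·a + (0.719649)·b = 0.6943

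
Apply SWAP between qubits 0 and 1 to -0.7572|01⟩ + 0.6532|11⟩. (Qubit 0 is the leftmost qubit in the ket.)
-0.7572|10⟩ + 0.6532|11⟩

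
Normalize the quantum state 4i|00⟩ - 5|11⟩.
0.6247i|00⟩ - 0.7809|11⟩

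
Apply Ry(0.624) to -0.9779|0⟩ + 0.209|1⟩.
-0.9948|0⟩ - 0.1013|1⟩

Ry(0.624) = [[cos(θ/2), −sin(θ/2)], [sin(θ/2), cos(θ/2)]]; θ = 0.624, cos(θ/2) ≈ 0.951722, sin(θ/2) ≈ 0.306963.
With a = amp(|0⟩) = -0.9779 and b = amp(|1⟩) = 0.209:
new amp(|0⟩) = (0.951722)·a + (-0.306963)·b = -0.9948
new amp(|1⟩) = (0.306963)·a + (0.951722)·b = -0.1013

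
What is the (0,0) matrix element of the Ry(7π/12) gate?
0.6088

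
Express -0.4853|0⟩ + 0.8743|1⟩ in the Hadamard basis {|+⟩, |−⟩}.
0.2751|+⟩ - 0.9614|−⟩

With |ψ⟩ = α|0⟩ + β|1⟩, the Hadamard-basis coefficients are ⟨+|ψ⟩ = (α + β)/√2 and ⟨−|ψ⟩ = (α − β)/√2.
Here α = -0.4853, β = 0.8743: (α + β)/√2 = 0.2751, (α − β)/√2 = -0.9614.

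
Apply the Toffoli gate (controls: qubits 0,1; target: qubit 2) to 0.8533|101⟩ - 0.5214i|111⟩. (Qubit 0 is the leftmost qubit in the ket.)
0.8533|101⟩ - 0.5214i|110⟩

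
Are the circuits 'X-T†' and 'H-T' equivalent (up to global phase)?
No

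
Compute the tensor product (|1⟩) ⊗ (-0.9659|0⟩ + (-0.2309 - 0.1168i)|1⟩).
-0.9659|10⟩ + (-0.2309 - 0.1168i)|11⟩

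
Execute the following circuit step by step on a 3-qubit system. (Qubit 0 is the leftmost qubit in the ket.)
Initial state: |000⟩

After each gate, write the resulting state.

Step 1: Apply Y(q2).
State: i|001⟩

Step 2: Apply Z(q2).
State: -i|001⟩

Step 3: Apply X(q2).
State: -i|000⟩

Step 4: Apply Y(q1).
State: |010⟩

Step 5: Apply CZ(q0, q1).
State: |010⟩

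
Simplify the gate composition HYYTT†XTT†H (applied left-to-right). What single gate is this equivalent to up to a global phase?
Z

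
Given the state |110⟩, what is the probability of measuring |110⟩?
1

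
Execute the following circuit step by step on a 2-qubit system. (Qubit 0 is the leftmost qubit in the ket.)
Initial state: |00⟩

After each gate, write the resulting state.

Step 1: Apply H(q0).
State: 1/√2|00⟩ + 1/√2|10⟩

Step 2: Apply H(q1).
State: 1/2|00⟩ + 1/2|01⟩ + 1/2|10⟩ + 1/2|11⟩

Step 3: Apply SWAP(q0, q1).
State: 1/2|00⟩ + 1/2|01⟩ + 1/2|10⟩ + 1/2|11⟩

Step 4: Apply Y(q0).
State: -(1/2)i|00⟩ - (1/2)i|01⟩ + (1/2)i|10⟩ + (1/2)i|11⟩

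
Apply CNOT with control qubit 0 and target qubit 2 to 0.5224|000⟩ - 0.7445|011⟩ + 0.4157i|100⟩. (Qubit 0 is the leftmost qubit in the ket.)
0.5224|000⟩ - 0.7445|011⟩ + 0.4157i|101⟩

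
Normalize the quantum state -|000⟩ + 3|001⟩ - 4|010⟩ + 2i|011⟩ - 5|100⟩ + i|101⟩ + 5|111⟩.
-0.1111|000⟩ + 0.3333|001⟩ - 0.4444|010⟩ + 0.2222i|011⟩ - 0.5556|100⟩ + 0.1111i|101⟩ + 0.5556|111⟩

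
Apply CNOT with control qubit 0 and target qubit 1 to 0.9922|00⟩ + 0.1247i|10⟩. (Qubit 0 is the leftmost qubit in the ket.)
0.9922|00⟩ + 0.1247i|11⟩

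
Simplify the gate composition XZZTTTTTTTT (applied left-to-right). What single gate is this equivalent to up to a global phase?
X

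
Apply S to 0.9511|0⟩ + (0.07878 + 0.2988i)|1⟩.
0.9511|0⟩ + (-0.2988 + 0.07878i)|1⟩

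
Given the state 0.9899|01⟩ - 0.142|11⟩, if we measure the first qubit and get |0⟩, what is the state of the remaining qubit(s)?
|1⟩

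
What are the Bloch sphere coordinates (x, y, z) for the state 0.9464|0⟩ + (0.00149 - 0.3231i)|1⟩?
(0.00282, -0.6116, 0.7913)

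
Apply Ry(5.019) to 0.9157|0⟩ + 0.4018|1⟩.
-0.9762|0⟩ + 0.2169|1⟩

Ry(5.019) = [[cos(θ/2), −sin(θ/2)], [sin(θ/2), cos(θ/2)]]; θ = 5.019, cos(θ/2) ≈ -0.806793, sin(θ/2) ≈ 0.590834.
With a = amp(|0⟩) = 0.9157 and b = amp(|1⟩) = 0.4018:
new amp(|0⟩) = (-0.806793)·a + (-0.590834)·b = -0.9762
new amp(|1⟩) = (0.590834)·a + (-0.806793)·b = 0.2169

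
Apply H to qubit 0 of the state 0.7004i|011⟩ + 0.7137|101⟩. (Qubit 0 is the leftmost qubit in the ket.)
0.5047|001⟩ + 0.4953i|011⟩ - 0.5047|101⟩ + 0.4953i|111⟩

H on qubit 0 mixes each pair of kets that differ only in qubit 0: amplitudes (a, b) of (|…0…⟩, |…1…⟩) become ((a + b)/√2, (a − b)/√2). Kets absent from the input have amplitude 0.
(|001⟩, |101⟩): (a, b) = (0, 0.7137) → (0.5047, -0.5047)
(|011⟩, |111⟩): (a, b) = (0.7004i, 0) → (0.4953i, 0.4953i)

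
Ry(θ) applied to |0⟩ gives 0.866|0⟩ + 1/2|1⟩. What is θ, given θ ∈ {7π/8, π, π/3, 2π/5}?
π/3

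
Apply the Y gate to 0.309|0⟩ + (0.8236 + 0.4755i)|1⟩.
(0.4755 - 0.8236i)|0⟩ + 0.309i|1⟩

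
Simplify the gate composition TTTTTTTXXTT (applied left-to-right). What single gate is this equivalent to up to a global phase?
T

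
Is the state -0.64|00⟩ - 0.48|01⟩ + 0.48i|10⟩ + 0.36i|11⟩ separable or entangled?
Separable

Writing the state as a|00⟩ + b|01⟩ + c|10⟩ + d|11⟩, it is a product state iff ad − bc = 0.
Here (a, b, c, d) = (-0.64, -0.48, 0.48i, 0.36i): ad − bc = (-0.64)(0.36i) − (-0.48)(0.48i) = 0, so the state is separable.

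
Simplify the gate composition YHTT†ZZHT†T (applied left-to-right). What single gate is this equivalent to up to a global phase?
Y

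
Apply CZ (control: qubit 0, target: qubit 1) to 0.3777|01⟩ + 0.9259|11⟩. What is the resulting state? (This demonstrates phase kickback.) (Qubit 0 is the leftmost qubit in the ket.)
0.3777|01⟩ - 0.9259|11⟩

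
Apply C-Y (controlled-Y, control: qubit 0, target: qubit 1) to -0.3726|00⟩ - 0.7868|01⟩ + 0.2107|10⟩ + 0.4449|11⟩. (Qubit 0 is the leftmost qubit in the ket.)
-0.3726|00⟩ - 0.7868|01⟩ - 0.4449i|10⟩ + 0.2107i|11⟩

C-Y leaves the control-|0⟩ kets |00⟩, |01⟩ unchanged and applies Y to qubit 1 on the control-|1⟩ pair (|10⟩, |11⟩).
Y = [[0, -i], [i, 0]].
With a = amp(|10⟩) = 0.2107 and b = amp(|11⟩) = 0.4449:
new amp(|10⟩) = (-i)·b = -0.4449i
new amp(|11⟩) = (i)·a = 0.2107i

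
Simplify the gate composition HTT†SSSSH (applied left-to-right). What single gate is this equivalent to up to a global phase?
I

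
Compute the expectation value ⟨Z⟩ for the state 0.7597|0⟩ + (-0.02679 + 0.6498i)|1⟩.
0.1542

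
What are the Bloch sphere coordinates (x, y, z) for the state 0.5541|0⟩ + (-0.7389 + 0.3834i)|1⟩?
(-0.8188, 0.4249, -0.3859)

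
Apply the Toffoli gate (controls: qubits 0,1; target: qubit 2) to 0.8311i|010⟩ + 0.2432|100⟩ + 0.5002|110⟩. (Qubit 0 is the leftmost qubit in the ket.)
0.8311i|010⟩ + 0.2432|100⟩ + 0.5002|111⟩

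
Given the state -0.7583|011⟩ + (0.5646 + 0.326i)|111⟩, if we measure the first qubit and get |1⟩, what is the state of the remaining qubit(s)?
(0.866 + 0.5i)|11⟩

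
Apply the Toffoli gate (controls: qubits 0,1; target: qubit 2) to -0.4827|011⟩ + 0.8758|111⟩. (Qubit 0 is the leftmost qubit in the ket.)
-0.4827|011⟩ + 0.8758|110⟩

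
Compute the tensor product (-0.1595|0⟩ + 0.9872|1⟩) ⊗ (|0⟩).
-0.1595|00⟩ + 0.9872|10⟩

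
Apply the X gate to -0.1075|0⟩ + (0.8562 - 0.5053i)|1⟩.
(0.8562 - 0.5053i)|0⟩ - 0.1075|1⟩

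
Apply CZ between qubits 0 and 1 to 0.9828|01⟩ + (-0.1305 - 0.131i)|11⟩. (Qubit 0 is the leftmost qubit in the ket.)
0.9828|01⟩ + (0.1305 + 0.131i)|11⟩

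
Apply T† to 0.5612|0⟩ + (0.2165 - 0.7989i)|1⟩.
0.5612|0⟩ + (-0.4118 - 0.718i)|1⟩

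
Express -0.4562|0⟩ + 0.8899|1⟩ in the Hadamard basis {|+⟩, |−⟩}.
0.3067|+⟩ - 0.9518|−⟩

With |ψ⟩ = α|0⟩ + β|1⟩, the Hadamard-basis coefficients are ⟨+|ψ⟩ = (α + β)/√2 and ⟨−|ψ⟩ = (α − β)/√2.
Here α = -0.4562, β = 0.8899: (α + β)/√2 = 0.3067, (α − β)/√2 = -0.9518.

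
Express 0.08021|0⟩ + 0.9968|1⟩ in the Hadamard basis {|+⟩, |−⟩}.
0.7616|+⟩ - 0.6481|−⟩

With |ψ⟩ = α|0⟩ + β|1⟩, the Hadamard-basis coefficients are ⟨+|ψ⟩ = (α + β)/√2 and ⟨−|ψ⟩ = (α − β)/√2.
Here α = 0.08021, β = 0.9968: (α + β)/√2 = 0.7616, (α − β)/√2 = -0.6481.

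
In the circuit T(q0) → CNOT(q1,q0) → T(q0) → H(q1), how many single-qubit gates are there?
3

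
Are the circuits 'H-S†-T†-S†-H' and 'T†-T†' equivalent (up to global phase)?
No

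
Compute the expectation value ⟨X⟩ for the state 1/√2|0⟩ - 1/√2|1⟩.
-1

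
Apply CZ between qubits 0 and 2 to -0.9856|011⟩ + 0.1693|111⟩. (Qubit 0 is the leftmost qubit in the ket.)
-0.9856|011⟩ - 0.1693|111⟩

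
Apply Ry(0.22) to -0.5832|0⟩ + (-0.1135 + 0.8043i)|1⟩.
(-0.5672 - 0.08829i)|0⟩ + (-0.1768 + 0.7994i)|1⟩

Ry(0.22) = [[cos(θ/2), −sin(θ/2)], [sin(θ/2), cos(θ/2)]]; θ = 0.22, cos(θ/2) ≈ 0.993956, sin(θ/2) ≈ 0.109778.
With a = amp(|0⟩) = -0.5832 and b = amp(|1⟩) = (-0.1135 + 0.8043i):
new amp(|0⟩) = (0.993956)·a + (-0.109778)·b = (-0.5672 - 0.08829i)
new amp(|1⟩) = (0.109778)·a + (0.993956)·b = (-0.1768 + 0.7994i)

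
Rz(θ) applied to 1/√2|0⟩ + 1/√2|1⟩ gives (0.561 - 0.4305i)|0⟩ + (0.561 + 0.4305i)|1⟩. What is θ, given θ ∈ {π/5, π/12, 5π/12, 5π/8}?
5π/12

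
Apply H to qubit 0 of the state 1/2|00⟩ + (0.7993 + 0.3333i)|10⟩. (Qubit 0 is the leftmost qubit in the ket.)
(0.9187 + 0.2357i)|00⟩ + (-0.2116 - 0.2357i)|10⟩

H on qubit 0 mixes each pair of kets that differ only in qubit 0: amplitudes (a, b) of (|…0…⟩, |…1…⟩) become ((a + b)/√2, (a − b)/√2). Kets absent from the input have amplitude 0.
(|00⟩, |10⟩): (a, b) = (1/2, (0.7993 + 0.3333i)) → ((0.9187 + 0.2357i), (-0.2116 - 0.2357i))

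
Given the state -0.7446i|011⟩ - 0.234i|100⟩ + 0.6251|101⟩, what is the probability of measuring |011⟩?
0.5544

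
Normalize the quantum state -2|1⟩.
-|1⟩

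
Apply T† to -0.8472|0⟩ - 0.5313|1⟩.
-0.8472|0⟩ + (-0.3757 + 0.3757i)|1⟩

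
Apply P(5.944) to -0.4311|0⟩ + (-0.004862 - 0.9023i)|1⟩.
-0.4311|0⟩ + (-0.3048 - 0.8493i)|1⟩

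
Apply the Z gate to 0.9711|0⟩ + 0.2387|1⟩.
0.9711|0⟩ - 0.2387|1⟩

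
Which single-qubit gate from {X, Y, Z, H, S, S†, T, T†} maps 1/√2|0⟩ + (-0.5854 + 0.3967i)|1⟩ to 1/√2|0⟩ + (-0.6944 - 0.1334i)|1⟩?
T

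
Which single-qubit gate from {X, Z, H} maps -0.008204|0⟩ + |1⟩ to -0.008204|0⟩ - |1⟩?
Z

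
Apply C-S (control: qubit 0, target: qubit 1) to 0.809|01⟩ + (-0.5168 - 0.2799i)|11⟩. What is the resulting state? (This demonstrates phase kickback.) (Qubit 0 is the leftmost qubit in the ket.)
0.809|01⟩ + (0.2799 - 0.5168i)|11⟩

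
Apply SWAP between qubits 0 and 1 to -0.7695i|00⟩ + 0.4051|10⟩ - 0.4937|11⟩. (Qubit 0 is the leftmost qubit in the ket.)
-0.7695i|00⟩ + 0.4051|01⟩ - 0.4937|11⟩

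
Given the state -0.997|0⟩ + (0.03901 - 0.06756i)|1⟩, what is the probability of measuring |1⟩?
0.006086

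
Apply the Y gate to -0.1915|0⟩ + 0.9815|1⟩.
-0.9815i|0⟩ - 0.1915i|1⟩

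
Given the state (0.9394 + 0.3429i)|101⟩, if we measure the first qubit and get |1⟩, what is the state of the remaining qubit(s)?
(0.9394 + 0.3429i)|01⟩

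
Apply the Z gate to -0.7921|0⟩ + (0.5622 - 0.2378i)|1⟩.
-0.7921|0⟩ + (-0.5622 + 0.2378i)|1⟩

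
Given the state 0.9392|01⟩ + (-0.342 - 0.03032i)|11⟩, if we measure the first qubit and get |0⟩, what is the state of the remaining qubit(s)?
|1⟩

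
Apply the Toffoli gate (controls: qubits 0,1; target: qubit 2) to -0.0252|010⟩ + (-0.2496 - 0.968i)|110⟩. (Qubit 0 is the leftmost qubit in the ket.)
-0.0252|010⟩ + (-0.2496 - 0.968i)|111⟩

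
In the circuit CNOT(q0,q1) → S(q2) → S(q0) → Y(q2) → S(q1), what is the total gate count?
5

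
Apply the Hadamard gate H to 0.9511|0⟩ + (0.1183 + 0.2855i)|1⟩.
(0.7562 + 0.2019i)|0⟩ + (0.5889 - 0.2019i)|1⟩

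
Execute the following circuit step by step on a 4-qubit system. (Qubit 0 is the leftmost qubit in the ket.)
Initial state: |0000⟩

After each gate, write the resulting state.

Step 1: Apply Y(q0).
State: i|1000⟩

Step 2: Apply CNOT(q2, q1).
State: i|1000⟩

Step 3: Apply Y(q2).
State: -|1010⟩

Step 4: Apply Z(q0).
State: |1010⟩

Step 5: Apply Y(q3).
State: i|1011⟩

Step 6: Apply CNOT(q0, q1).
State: i|1111⟩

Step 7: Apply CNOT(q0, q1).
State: i|1011⟩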